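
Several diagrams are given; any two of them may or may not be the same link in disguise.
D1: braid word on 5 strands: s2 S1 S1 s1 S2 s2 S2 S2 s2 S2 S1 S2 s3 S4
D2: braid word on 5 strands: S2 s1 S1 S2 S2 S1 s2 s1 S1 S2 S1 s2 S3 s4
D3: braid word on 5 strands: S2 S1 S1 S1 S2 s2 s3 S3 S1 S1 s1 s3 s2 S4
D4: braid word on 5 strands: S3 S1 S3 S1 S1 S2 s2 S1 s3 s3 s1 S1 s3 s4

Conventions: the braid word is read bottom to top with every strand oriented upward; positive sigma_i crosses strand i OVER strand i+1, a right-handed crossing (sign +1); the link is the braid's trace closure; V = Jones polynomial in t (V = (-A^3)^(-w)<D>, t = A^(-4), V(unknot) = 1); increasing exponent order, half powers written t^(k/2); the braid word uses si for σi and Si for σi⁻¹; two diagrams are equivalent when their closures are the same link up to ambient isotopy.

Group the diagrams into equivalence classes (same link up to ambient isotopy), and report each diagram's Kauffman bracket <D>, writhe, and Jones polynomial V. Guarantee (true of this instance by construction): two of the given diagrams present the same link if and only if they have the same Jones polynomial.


classes: {D1, D2} | {D3, D4}
V(D1) = t^-5 + 2t^-3 + t^-1  [14 crossings, <D> = A^-8 + 2 + A^8, w = -4]
V(D2) = t^-5 + 2t^-3 + t^-1  [14 crossings, <D> = A^-8 + 2 + A^8, w = -4]
D3 (bracket A^-8 + A^-4 + 1 + A^12; 14 crossings at w = -4): V = t^-6 + t^-3 + t^-2 + t^-1
V(D4) = t^-6 + t^-3 + t^-2 + t^-1  (w -2, c 14, <D> = A^-2 + A^2 + A^6 + A^18)
note: V(t) takes 2 values over 4 diagrams, fixing the grouping


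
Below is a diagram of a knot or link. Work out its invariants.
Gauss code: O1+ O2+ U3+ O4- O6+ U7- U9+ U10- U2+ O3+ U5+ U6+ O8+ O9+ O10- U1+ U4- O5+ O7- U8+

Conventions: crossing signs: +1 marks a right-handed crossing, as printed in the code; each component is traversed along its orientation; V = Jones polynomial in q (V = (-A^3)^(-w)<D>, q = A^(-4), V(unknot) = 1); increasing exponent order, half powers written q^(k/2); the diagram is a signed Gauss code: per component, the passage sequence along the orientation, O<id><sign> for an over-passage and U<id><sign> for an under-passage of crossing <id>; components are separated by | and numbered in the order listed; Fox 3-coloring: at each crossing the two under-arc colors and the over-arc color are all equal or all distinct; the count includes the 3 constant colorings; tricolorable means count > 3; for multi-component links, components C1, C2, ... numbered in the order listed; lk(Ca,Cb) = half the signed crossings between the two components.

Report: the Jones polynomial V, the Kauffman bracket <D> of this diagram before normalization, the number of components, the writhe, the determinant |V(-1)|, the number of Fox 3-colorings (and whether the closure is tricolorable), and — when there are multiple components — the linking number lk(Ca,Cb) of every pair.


Jones polynomial: V(q) = 2q - 2q^2 + 3q^3 - 3q^4 + 2q^5 - 2q^6 + q^7
<D> = A^-16 - 2A^-12 + 2A^-8 - 3A^-4 + 3 - 2A^4 + 2A^8; writhe +4
components 1, writhe +4 (10 crossings)
3-colorings: 9 of 3^10, det 15 — tricolorable
note: V spans 6 powers of q: at least 6 crossings in any diagram


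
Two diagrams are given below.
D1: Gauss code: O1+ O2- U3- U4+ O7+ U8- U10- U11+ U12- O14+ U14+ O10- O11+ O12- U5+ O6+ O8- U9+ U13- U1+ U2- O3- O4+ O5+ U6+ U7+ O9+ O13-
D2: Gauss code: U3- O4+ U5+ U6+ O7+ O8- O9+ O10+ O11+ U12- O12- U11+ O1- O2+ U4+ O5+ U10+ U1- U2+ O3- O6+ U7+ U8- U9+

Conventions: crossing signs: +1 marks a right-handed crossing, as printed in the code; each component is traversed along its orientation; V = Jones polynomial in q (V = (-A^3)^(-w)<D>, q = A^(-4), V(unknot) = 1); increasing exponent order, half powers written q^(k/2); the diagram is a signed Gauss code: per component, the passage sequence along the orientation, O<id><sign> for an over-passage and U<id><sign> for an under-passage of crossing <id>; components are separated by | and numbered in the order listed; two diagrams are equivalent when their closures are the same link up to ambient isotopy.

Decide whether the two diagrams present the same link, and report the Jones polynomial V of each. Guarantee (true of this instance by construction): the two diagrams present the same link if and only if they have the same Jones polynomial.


same link: no
V(D1) = 1  [14 crossings, <D> = A^6, w = +2]
V(D2) = q - q^2 + 2q^3 - q^4 + q^5 - q^6  (w +4, c 12, <D> = -A^-12 + A^-8 - A^-4 + 2 - A^4 + A^8)
note: V(q) takes 2 values over 2 diagrams, fixing the grouping


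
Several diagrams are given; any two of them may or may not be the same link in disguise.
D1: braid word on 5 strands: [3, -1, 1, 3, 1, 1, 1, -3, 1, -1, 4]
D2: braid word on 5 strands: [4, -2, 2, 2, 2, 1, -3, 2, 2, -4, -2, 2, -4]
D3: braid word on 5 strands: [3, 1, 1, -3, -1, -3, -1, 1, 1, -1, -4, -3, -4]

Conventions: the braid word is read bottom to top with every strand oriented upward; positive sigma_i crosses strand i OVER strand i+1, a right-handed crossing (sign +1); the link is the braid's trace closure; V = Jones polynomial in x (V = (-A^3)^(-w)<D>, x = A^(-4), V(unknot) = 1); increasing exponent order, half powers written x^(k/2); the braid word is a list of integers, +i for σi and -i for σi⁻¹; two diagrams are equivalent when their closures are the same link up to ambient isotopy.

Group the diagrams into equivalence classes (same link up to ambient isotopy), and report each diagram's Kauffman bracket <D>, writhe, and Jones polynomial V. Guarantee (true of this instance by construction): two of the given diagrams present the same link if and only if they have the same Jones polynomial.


grouping into links: {D1} | {D2} | {D3}
V(D1) = -x^(1/2) - x^(3/2) - x^(5/2) + x^(9/2)  (w +5, c 11, <D> = -A^-3 + A^5 + A^9 + A^13)
D2 (bracket A^-13 - A^-9 + A^-5 + A^3; 13 crossings at w = +3): V = -x^(3/2) - x^(7/2) + x^(9/2) - x^(11/2)
V(D3) = x^(-9/2) - x^(-5/2) - x^(-3/2) - x^(-1/2)  [13 crossings, <D> = A^-7 + A^-3 + A - A^9, w = -3]
why: 3 classes among 3 diagrams; unequal V(x) rules out equality


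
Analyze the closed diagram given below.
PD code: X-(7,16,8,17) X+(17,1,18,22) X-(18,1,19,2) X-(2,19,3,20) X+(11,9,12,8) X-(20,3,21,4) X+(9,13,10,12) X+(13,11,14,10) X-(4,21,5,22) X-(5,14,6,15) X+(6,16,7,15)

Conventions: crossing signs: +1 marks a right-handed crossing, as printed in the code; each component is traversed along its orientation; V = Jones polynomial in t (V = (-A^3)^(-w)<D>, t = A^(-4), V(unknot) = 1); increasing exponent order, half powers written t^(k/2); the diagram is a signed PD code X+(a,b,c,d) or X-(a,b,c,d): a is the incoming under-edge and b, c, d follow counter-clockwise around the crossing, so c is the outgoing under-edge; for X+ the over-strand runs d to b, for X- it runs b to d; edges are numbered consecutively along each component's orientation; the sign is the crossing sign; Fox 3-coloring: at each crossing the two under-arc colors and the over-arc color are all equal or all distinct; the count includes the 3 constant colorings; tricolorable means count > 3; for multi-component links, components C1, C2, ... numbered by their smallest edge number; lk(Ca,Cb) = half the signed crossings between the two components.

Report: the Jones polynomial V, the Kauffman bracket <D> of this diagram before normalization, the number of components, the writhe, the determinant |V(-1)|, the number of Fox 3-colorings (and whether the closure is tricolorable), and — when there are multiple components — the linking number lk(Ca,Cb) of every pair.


Jones polynomial: V(t) = -t^-3 + t^-2 - t^-1 + 3 - t + t^2 - t^3
<D> = A^-15 - A^-11 + A^-7 - 3A^-3 + A - A^5 + A^9; writhe -1
components 1, writhe -1 (11 crossings)
3-colorings: 27 of 3^11, det 9 — tricolorable
note: the span of V is 6, forcing >= 6 crossings in any diagram


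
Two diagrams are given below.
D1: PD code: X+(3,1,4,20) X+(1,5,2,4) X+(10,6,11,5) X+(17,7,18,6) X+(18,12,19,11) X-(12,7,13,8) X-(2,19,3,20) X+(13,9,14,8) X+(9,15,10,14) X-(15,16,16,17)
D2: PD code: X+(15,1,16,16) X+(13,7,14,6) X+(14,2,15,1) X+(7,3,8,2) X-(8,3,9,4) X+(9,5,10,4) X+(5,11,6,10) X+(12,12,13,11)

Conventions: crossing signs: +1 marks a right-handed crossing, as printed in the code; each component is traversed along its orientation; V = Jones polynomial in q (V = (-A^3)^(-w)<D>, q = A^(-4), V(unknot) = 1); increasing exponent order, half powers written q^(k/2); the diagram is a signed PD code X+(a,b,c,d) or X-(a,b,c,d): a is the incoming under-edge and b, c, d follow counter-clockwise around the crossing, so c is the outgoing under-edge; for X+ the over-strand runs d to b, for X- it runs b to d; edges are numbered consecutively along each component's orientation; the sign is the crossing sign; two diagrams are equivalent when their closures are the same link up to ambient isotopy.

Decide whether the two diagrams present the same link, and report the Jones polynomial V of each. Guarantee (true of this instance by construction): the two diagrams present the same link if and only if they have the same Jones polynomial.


equivalent: yes
D1 (bracket -A^-4 + 1 + A^8; 10 crossings at w = +4): V = q + q^3 - q^4
V(D2) = q + q^3 - q^4  (w +6, c 8, <D> = -A^2 + A^6 + A^14)
key observation: one V(q) for all 2 diagrams — one class (guaranteed)


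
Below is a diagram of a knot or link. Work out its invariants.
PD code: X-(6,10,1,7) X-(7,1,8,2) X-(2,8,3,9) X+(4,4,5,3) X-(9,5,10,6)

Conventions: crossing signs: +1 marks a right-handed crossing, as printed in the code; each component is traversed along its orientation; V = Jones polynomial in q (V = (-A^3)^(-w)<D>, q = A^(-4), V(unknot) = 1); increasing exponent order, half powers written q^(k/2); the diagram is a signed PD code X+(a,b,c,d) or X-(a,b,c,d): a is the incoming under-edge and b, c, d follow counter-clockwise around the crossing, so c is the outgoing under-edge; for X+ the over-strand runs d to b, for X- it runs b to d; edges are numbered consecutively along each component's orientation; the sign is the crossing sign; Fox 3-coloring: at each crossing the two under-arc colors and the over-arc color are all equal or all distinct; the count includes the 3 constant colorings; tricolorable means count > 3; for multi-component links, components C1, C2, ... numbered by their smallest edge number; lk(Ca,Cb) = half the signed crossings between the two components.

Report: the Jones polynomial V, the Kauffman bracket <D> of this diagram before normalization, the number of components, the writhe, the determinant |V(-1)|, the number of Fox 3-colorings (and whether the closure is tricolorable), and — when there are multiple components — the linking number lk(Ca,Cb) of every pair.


V(q) = -q^(-11/2) + q^(-9/2) - q^(-7/2) - q^(-3/2)
bracket: A^-3 + A^5 - A^9 + A^13, w = -3
2 components, writhe -3, over 5 crossings
lk(C1,C2) = -2
det 4, colorings 3 of 3^5 — not tricolorable
observation: summing lk over 1 pair gives -2


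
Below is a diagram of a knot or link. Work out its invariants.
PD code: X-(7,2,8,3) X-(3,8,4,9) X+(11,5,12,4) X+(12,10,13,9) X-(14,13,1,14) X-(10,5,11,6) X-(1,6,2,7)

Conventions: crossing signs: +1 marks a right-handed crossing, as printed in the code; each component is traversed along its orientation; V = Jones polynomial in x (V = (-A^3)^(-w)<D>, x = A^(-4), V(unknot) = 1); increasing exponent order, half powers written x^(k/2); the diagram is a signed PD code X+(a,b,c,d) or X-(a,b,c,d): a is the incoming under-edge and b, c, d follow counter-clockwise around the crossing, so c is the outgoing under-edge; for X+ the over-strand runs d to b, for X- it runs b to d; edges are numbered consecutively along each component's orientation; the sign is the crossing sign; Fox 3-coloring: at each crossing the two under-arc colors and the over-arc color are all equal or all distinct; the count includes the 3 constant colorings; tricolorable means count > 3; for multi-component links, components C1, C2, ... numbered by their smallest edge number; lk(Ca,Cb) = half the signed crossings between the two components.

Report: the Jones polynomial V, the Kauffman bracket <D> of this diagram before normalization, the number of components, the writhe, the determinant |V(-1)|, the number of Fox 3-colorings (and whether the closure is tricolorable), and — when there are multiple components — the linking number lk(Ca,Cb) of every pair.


Jones polynomial: V(x) = -x^-4 + x^-3 + x^-1
<D> = -A^-5 - A^3 + A^7; writhe -3
components 1, writhe -3 (7 crossings)
3-colorings: 9 of 3^7, det 3 — tricolorable
note: V spans 3 powers of x: at least 3 crossings in any diagram


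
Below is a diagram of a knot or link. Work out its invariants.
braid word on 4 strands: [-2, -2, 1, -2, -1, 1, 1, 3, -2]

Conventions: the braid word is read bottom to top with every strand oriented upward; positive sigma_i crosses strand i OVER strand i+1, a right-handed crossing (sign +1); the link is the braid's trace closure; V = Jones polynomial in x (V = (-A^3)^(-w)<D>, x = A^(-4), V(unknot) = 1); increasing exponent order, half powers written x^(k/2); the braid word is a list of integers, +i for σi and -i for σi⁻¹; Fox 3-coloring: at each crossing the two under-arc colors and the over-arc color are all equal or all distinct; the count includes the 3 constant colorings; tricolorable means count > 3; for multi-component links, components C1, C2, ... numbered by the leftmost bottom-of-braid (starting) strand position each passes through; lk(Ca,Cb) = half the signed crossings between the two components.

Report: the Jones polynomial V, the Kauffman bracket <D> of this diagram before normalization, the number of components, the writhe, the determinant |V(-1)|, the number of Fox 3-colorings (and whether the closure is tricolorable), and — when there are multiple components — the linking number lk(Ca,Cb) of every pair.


V = x^-5 - 2x^-4 + 2x^-3 - 2x^-2 + 2x^-1 - 1 + x
<D> = -A^-7 + A^-3 - 2A + 2A^5 - 2A^9 + 2A^13 - A^17 (w = -1)
1 component over 9 crossings, w = -1
3 Fox colorings among 3^9, |V(-1)| = 11: not tricolorable
why: free reduction leaves σ2⁻¹ σ2⁻¹ σ1 σ2⁻¹ σ1 σ3 σ2⁻¹ of the original 9 letters


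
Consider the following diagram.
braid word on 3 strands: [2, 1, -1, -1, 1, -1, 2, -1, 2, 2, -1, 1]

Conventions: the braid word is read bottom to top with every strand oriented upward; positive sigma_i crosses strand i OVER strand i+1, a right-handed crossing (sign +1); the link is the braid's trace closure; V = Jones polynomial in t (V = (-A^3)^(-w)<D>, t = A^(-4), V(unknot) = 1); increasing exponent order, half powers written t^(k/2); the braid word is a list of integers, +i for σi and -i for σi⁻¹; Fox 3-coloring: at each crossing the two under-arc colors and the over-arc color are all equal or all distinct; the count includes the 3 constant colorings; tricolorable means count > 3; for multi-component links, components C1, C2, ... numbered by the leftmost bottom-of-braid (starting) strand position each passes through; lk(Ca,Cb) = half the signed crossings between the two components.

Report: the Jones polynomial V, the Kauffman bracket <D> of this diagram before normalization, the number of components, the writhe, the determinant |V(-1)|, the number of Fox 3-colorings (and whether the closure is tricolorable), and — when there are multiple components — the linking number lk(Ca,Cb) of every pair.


Jones polynomial: V(t) = t^-1 - 1 + 2t - 2t^2 + 2t^3 - 2t^4 + t^5
<D> = A^-14 - 2A^-10 + 2A^-6 - 2A^-2 + 2A^2 - A^6 + A^10; writhe +2
components 1, writhe +2 (12 crossings)
3-colorings: 3 of 3^12, det 11 — not tricolorable
note: free reduction leaves σ2 σ1⁻¹ σ2 σ1⁻¹ σ2 σ2 of the original 12 letters


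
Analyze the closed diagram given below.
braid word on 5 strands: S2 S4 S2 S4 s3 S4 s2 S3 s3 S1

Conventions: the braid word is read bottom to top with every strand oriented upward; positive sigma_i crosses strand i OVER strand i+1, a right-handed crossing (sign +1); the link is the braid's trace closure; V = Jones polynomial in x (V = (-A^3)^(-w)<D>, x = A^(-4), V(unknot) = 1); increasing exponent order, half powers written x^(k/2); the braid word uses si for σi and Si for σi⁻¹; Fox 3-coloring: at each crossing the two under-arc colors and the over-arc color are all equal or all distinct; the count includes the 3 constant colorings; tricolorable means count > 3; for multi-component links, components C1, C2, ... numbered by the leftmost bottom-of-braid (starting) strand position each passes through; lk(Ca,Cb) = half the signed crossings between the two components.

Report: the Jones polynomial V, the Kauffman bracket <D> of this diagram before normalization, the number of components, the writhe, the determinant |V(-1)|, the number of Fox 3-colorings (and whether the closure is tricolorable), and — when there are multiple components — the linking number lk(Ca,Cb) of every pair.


V(x) = -x^-4 + x^-3 + x^-1
bracket: A^-8 + 1 - A^4, w = -4
1 component, writhe -4, over 10 crossings
det 3, colorings 9 of 3^10 — tricolorable
observation: w = -4 (over 10 crossings) is diagram-only; (-A^3)^(4) removes it from V


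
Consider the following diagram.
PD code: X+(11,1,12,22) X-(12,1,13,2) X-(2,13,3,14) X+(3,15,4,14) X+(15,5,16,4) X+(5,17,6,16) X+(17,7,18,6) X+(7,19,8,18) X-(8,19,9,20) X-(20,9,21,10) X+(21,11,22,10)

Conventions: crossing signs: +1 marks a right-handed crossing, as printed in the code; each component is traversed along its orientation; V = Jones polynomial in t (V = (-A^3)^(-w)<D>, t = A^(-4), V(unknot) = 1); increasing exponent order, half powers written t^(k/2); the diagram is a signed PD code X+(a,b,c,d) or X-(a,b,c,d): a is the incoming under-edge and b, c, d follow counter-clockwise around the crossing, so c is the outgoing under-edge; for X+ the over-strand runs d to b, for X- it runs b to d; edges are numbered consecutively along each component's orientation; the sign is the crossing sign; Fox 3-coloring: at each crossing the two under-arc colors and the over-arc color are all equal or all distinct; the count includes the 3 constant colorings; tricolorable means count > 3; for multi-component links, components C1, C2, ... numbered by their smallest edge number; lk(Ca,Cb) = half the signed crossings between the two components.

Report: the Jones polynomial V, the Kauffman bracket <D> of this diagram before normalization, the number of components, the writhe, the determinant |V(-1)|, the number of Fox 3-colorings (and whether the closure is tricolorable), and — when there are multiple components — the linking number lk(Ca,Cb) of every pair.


Jones polynomial: V(t) = t + t^3 - t^4
<D> = A^-7 - A^-3 - A^5; writhe +3
components 1, writhe +3 (11 crossings)
3-colorings: 9 of 3^11, det 3 — tricolorable
note: w = +3 shifts under R1 moves; the (-A^3)^(-3) factor cancels that in V


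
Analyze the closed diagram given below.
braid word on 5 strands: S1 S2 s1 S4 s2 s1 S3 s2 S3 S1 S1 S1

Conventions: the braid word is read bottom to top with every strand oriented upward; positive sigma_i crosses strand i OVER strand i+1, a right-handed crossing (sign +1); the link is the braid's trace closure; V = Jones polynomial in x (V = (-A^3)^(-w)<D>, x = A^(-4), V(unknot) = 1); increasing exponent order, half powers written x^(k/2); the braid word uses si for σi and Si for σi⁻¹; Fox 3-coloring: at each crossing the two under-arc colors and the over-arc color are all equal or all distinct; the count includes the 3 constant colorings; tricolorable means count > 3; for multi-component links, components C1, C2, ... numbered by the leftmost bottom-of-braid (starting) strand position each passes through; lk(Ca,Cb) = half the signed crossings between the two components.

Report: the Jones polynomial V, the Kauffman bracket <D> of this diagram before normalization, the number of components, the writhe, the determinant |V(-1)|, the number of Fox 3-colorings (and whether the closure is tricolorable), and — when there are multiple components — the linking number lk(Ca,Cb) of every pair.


V = -x^-6 + 2x^-5 - 2x^-4 + 3x^-3 - 3x^-2 + 2x^-1 - 1 + x
<D> = A^-16 - A^-12 + 2A^-8 - 3A^-4 + 3 - 2A^4 + 2A^8 - A^12 (w = -4)
1 component over 12 crossings, w = -4
9 Fox colorings among 3^12, |V(-1)| = 15: tricolorable
why: w = -4 (over 12 crossings) is diagram-only; (-A^3)^(4) removes it from V


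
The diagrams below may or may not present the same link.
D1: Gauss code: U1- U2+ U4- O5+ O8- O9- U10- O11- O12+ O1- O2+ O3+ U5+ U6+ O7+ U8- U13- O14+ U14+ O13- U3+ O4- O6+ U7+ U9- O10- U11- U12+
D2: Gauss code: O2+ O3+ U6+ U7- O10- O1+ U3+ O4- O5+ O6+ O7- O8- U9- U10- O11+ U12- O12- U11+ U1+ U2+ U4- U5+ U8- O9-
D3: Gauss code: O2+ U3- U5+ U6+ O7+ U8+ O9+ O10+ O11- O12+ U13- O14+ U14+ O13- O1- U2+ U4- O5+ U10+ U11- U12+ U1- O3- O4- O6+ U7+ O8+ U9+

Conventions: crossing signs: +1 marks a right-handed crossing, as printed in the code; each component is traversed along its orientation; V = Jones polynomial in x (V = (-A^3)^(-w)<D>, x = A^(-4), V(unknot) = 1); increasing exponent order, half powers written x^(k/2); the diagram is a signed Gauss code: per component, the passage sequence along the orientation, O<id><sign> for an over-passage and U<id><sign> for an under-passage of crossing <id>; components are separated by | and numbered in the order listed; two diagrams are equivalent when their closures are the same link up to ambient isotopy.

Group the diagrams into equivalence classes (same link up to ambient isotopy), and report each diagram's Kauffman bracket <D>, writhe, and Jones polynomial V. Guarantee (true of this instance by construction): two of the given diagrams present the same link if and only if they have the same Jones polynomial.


classes: {D1} | {D2} | {D3}
V(D1) = -x^-3 + 2x^-2 - 2x^-1 + 3 - 2x + 2x^2 - x^3  [14 crossings, <D> = -A^-12 + 2A^-8 - 2A^-4 + 3 - 2A^4 + 2A^8 - A^12, w = 0]
V(D2) = 1  [12 crossings, <D> = 1, w = 0]
V(D3) = x^2 + x^4 - x^5 + x^6 - x^7  (w +4, c 14, <D> = -A^-16 + A^-12 - A^-8 + A^-4 + A^4)
insight: 3 classes among 3 diagrams; unequal V(x) rules out equality


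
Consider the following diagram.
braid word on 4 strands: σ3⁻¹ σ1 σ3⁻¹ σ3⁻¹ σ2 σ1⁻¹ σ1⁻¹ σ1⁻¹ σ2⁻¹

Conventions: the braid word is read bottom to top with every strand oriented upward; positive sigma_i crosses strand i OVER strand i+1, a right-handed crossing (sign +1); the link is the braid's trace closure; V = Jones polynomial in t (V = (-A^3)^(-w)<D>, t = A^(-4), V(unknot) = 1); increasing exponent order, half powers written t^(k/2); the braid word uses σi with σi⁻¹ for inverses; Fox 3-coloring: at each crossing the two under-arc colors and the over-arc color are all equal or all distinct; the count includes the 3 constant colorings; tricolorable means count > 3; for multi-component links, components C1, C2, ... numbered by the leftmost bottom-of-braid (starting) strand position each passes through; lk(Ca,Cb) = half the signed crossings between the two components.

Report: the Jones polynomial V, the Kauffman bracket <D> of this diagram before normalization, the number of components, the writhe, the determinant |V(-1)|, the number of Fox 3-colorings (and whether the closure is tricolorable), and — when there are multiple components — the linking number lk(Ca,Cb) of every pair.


Jones polynomial: V(t) = t^-8 - 2t^-7 + t^-6 - 2t^-5 + 2t^-4 + t^-2
<D> = -A^-7 - 2A + 2A^5 - A^9 + 2A^13 - A^17; writhe -5
components 1, writhe -5 (9 crossings)
3-colorings: 27 of 3^9, det 9 — tricolorable
note: V spans 6 powers of t: at least 6 crossings in any diagram


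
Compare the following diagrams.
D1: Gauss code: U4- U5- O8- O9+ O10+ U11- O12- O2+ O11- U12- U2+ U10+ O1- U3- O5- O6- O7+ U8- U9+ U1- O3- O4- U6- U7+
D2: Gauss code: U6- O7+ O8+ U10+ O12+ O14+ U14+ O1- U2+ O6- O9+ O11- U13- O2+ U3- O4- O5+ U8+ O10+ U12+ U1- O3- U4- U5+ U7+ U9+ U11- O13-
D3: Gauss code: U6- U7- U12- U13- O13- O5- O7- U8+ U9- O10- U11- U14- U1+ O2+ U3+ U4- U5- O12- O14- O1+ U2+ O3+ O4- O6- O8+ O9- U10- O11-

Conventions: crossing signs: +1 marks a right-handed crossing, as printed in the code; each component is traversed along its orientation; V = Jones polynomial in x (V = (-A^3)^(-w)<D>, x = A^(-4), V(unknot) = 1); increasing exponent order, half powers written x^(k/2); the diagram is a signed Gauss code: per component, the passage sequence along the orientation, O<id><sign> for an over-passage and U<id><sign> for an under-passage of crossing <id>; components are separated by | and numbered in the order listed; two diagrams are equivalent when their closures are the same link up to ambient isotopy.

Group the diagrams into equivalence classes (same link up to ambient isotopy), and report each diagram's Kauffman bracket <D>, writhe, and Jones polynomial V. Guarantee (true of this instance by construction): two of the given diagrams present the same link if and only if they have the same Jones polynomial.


grouping into links: {D1} | {D2} | {D3}
V(D1) = -x^-4 + x^-3 + x^-1  (w -4, c 12, <D> = A^-8 + 1 - A^4)
V(D2) = x^-2 - x^-1 + 2 - 2x + x^2 - x^3 + x^4  [14 crossings, <D> = A^-10 - A^-6 + A^-2 - 2A^2 + 2A^6 - A^10 + A^14, w = +2]
D3 (bracket A^-14 - A^-10 + 2A^-6 - A^-2 + A^2 - A^6; 14 crossings at w = -6): V = -x^-6 + x^-5 - x^-4 + 2x^-3 - x^-2 + x^-1
why: V(x) takes 3 values over 3 diagrams, fixing the grouping


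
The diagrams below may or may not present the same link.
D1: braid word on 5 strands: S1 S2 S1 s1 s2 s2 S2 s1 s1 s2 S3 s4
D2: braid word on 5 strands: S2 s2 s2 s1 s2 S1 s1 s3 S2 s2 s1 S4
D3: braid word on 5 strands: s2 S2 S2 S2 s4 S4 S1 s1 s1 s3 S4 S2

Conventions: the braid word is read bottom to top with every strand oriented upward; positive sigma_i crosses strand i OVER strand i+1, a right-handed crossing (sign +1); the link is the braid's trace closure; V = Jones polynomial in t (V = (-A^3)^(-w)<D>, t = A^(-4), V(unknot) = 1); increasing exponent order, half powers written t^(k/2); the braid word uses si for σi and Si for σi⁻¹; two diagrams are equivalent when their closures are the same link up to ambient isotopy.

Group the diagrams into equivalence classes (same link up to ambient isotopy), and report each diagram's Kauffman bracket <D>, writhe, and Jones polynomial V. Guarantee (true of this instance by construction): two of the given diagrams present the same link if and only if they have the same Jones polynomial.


equivalence classes: {D1} | {D2} | {D3}
D1 (bracket A^6; 12 crossings at w = +2): V = 1
D2 (bracket -A^-4 + 1 + A^8; 12 crossings at w = +4): V = t + t^3 - t^4
V(D3) = -t^-4 + t^-3 + t^-1  [12 crossings, <D> = A^-2 + A^6 - A^10, w = -2]
key observation: V(t) takes 3 values over 3 diagrams, fixing the grouping


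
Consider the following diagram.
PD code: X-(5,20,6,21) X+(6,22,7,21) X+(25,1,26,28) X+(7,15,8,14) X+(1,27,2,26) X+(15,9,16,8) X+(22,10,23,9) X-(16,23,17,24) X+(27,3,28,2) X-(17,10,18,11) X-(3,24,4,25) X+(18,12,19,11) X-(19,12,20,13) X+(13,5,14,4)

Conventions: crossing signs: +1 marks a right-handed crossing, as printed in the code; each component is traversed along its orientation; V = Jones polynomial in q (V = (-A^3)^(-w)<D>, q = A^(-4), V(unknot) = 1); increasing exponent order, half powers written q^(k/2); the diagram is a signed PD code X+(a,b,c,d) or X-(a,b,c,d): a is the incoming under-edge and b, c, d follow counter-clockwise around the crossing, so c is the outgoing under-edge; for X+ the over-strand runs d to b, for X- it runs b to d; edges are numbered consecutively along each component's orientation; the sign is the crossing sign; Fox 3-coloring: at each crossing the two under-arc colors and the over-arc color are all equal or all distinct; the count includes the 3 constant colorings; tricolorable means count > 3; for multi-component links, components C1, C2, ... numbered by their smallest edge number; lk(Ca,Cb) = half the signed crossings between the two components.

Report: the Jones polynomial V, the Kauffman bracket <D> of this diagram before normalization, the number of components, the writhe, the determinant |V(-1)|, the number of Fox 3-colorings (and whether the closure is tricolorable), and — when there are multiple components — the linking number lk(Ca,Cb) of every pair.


V = q^2 + 2q^4 - 2q^5 + q^6 - 2q^7 + q^8
<D> = A^-20 - 2A^-16 + A^-12 - 2A^-8 + 2A^-4 + A^4 (w = +4)
1 component over 14 crossings, w = +4
27 Fox colorings among 3^14, |V(-1)| = 9: tricolorable
why: V spans 6 powers of q: at least 6 crossings in any diagram


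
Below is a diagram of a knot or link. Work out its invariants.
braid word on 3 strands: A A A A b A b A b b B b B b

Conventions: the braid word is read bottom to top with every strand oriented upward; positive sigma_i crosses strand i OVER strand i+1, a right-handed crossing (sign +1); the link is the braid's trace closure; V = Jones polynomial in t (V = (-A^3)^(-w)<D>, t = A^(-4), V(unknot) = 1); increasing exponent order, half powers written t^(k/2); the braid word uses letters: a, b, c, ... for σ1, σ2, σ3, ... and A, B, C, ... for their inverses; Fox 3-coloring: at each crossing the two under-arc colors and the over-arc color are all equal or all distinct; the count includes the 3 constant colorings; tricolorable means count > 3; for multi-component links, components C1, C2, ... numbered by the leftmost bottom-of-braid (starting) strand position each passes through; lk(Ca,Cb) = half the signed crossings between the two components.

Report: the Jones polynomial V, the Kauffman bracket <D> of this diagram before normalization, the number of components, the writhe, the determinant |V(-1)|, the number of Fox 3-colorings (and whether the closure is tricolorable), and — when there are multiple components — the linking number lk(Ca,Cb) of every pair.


V = t^-7 - 3t^-6 + 5t^-5 - 8t^-4 + 10t^-3 - 10t^-2 + 10t^-1 - 7 + 5t - 3t^2 + t^3
<D> = A^-18 - 3A^-14 + 5A^-10 - 7A^-6 + 10A^-2 - 10A^2 + 10A^6 - 8A^10 + 5A^14 - 3A^18 + A^22 (w = -2)
1 component over 14 crossings, w = -2
9 Fox colorings among 3^14, |V(-1)| = 63: tricolorable
why: the word shrinks to σ1⁻¹ σ1⁻¹ σ1⁻¹ σ1⁻¹ σ2 σ1⁻¹ σ2 σ1⁻¹ σ2 σ2 after cancelling


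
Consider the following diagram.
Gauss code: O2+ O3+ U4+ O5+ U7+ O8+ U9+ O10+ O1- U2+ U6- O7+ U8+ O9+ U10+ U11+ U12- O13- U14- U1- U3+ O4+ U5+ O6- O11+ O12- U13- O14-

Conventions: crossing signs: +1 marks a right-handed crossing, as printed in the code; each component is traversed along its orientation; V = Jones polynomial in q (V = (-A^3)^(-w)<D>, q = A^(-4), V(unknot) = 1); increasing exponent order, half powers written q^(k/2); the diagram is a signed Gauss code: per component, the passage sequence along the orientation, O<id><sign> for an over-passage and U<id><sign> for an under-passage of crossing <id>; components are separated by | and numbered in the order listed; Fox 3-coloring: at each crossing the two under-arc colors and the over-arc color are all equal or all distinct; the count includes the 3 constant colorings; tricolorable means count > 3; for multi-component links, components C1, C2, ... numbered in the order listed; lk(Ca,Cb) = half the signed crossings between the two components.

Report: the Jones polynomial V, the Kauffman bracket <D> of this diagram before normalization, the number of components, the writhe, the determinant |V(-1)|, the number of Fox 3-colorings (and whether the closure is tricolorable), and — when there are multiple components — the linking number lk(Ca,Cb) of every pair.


V = -q^-1 + 3 - 4q + 7q^2 - 8q^3 + 9q^4 - 9q^5 + 7q^6 - 5q^7 + 3q^8 - q^9
<D> = -A^-24 + 3A^-20 - 5A^-16 + 7A^-12 - 9A^-8 + 9A^-4 - 8 + 7A^4 - 4A^8 + 3A^12 - A^16 (w = +4)
1 component over 14 crossings, w = +4
9 Fox colorings among 3^14, |V(-1)| = 57: tricolorable
why: det 57 = |V(-1)|; divisible by 3, so tricolorable


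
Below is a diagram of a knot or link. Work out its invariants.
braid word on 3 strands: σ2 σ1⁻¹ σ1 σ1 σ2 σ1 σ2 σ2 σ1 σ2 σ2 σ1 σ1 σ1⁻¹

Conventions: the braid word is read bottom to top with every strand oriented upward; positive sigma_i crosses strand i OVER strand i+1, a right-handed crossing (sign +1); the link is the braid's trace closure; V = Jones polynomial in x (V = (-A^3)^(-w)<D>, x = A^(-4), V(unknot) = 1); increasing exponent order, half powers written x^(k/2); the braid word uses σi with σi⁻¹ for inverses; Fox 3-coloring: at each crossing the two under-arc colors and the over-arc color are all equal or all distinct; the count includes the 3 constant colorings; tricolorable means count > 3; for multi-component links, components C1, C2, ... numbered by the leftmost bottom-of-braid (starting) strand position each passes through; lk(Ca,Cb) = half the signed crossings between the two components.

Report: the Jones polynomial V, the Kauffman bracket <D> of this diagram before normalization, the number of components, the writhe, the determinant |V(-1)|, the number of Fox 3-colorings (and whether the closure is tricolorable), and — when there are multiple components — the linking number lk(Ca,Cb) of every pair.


V = x^4 + x^6 - x^10
<D> = -A^-10 + A^6 + A^14 (w = +10)
1 component over 14 crossings, w = +10
3 Fox colorings among 3^14, |V(-1)| = 1: not tricolorable
why: w = +10 shifts under R1 moves; the (-A^3)^(-10) factor cancels that in V


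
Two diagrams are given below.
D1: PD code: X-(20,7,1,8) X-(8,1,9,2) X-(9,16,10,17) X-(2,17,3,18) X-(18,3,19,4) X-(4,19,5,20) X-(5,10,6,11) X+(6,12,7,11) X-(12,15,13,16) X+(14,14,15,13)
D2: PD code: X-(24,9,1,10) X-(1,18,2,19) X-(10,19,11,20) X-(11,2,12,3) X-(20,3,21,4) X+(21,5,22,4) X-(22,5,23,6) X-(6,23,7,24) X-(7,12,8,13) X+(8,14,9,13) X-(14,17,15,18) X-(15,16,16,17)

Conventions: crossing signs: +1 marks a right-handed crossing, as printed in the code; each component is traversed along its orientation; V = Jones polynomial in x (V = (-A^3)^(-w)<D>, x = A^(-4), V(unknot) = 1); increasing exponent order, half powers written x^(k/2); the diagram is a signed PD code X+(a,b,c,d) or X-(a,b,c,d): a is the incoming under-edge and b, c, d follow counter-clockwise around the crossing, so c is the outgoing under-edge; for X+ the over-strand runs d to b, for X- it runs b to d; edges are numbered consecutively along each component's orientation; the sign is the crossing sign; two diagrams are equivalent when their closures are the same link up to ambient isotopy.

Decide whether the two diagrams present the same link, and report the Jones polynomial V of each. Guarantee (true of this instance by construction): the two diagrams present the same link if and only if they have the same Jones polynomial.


equivalent: yes
V(D1) = -x^-7 + x^-6 - x^-5 + x^-4 + x^-2  (w -6, c 10, <D> = A^-10 + A^-2 - A^2 + A^6 - A^10)
D2 (bracket A^-16 + A^-8 - A^-4 + 1 - A^4; 12 crossings at w = -8): V = -x^-7 + x^-6 - x^-5 + x^-4 + x^-2
why: from 10 to 12 crossings by R-moves: one link, two diagrams


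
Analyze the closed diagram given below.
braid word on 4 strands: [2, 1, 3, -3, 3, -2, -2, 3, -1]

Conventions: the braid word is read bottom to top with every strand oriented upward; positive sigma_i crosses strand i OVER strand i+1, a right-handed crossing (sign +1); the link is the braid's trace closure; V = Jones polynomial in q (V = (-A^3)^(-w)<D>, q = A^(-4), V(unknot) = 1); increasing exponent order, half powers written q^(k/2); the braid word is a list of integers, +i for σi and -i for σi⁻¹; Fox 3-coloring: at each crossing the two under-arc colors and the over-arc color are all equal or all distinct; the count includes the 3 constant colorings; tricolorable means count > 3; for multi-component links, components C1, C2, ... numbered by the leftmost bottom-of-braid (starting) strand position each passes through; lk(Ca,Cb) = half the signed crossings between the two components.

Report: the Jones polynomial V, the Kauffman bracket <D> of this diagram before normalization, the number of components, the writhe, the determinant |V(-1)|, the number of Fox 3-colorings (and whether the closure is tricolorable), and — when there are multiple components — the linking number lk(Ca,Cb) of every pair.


Jones polynomial: V(q) = q^-2 + 2 + q^2
<D> = -A^-5 - 2A^3 - A^11; writhe +1
components 3, writhe +1 (9 crossings)
linking number lk(C1,C2) = 0
lk(C1,C3): -1
lk(C2,C3) = +1
3-colorings: 3 of 3^9, det 4 — not tricolorable
note: the span of V is 4, within the link bound 9 + 3 - 1


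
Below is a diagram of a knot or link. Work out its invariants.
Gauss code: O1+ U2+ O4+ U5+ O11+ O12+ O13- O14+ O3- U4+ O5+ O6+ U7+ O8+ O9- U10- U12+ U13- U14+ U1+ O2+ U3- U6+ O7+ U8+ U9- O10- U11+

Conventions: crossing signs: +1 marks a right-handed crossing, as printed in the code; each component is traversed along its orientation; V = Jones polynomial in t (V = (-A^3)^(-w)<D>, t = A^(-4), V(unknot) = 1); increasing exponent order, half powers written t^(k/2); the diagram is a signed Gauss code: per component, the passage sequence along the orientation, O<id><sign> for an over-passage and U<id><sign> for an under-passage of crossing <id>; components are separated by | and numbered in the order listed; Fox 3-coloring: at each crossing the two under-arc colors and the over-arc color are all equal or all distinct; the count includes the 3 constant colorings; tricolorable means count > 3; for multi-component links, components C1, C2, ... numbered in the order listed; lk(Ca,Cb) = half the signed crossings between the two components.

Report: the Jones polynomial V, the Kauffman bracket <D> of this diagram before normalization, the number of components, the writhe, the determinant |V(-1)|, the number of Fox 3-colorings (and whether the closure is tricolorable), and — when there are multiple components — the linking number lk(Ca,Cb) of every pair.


Jones polynomial: V(t) = t^2 + 2t^4 - 2t^5 + t^6 - 2t^7 + t^8
<D> = A^-14 - 2A^-10 + A^-6 - 2A^-2 + 2A^2 + A^10; writhe +6
components 1, writhe +6 (14 crossings)
3-colorings: 27 of 3^14, det 9 — tricolorable
note: w = +6 shifts under R1 moves; the (-A^3)^(-6) factor cancels that in V


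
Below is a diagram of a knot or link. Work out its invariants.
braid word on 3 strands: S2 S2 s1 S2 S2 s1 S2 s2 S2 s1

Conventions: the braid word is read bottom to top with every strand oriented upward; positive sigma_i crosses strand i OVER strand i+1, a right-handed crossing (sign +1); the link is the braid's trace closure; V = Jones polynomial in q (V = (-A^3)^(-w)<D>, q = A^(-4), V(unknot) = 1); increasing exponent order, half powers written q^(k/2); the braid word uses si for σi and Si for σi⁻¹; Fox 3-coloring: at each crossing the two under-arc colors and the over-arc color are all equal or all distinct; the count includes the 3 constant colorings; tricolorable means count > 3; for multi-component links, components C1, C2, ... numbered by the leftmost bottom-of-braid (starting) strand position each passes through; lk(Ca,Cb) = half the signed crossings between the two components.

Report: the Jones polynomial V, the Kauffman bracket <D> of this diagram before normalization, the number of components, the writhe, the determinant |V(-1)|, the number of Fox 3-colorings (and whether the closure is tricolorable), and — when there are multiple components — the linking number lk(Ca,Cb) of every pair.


V(q) = -q^-6 + 3q^-5 - 5q^-4 + 6q^-3 - 6q^-2 + 6q^-1 - 4 + 3q - q^2
bracket: -A^-14 + 3A^-10 - 4A^-6 + 6A^-2 - 6A^2 + 6A^6 - 5A^10 + 3A^14 - A^18, w = -2
1 component, writhe -2, over 10 crossings
det 35, colorings 3 of 3^10 — not tricolorable
observation: |V(-1)| = 35: so not tricolorable, since 3 does not divide 35


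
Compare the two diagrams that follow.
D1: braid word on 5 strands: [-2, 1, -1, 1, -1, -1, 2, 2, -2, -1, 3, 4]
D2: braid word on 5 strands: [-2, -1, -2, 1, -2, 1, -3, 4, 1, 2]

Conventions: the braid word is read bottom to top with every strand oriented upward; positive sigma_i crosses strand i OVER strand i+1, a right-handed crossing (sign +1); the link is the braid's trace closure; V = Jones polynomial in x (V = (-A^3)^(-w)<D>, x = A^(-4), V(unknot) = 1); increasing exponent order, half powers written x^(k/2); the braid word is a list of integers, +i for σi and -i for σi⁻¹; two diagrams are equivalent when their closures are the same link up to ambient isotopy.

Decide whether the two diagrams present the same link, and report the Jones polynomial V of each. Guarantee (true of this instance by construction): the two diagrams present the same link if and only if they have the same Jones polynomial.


same link: no
V(D1) = 1  [12 crossings, <D> = 1, w = 0]
V(D2) = x^-2 - x^-1 + 1 - x + x^2  (w 0, c 10, <D> = A^-8 - A^-4 + 1 - A^4 + A^8)
note: comparing 2 Jones polynomials yields 2 groups
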